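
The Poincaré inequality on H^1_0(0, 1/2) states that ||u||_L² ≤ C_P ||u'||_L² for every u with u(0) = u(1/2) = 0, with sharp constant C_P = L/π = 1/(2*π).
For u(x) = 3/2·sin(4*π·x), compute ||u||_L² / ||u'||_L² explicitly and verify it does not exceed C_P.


||u||_L² / ||u'||_L² = 1/(4*π) < C_P = 1/(2*π).

u(x) = 3/2·sin(4*π·x), so u'(x) = 6*π*cos(4*π*x).
Writing u(x) = A·sin(kπx/L) with A = 3/2 and k = 2, use ∫_0^L sin²(kπx/L) dx = L/2 and ∫_0^L cos²(kπx/L) dx = L/2.
u² = 9/4·sin²(4*π·x) and (u')² = 36*π^2·cos²(4*π·x), and each of sin², cos² integrates to L/2 = 1/4 over (0, 1/2).
∫_0^1/2 u² dx = 9/16, so ||u||_L² = 3/4.
∫_0^1/2 (u')² dx = 9*π^2, so ||u'||_L² = 3*π.
Ratio ||u||_L² / ||u'||_L² = 1/(4*π).
Sharp Poincaré constant on H^1_0(0, 1/2) is C_P = L/π = 1/(2*π), achieved by sin(2*π·x).
This is the k = 2 harmonic; the ratio L/(kπ) is strictly less than C_P = L/π, consistent with the sharp inequality ||u||_L² ≤ C_P ||u'||_L².


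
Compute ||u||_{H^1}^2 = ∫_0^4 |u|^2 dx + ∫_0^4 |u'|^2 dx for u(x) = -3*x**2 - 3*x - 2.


||u||_{H^1}^2 = 23236/5

The H^1 norm (squared) on an interval (0, L) is
  ||u||_{H^1}^2 = ∫_0^L u(x)^2 dx + ∫_0^L u'(x)^2 dx.
Compute u'(x) = -6*x - 3.
Then u(x)^2 = 9*x**4 + 18*x**3 + 21*x**2 + 12*x + 4 and u'(x)^2 = 36*x**2 + 36*x + 9.
Integrate each monomial from 0 to 4 using ∫_0^4 c·x^n dx = c·4^(n+1)/(n+1):
  ∫_0^4 u(x)^2 dx = ∫_0^4 (9*x^4 + 18*x^3 + 21*x^2 + 12*x + 4) dx. Term by term:
    ∫_0^4 9*x^4 dx = 9216/5;  ∫_0^4 18*x^3 dx = 1152;  ∫_0^4 21*x^2 dx = 448;
    ∫_0^4 12*x dx = 96;  ∫_0^4 4 dx = 16.
  Sum: 9216/5 + 1152 + 448 + 96 + 16 = 17776/5.
  ∫_0^4 u'(x)^2 dx = ∫_0^4 (36*x^2 + 36*x + 9) dx. Term by term:
    ∫_0^4 36*x^2 dx = 768;  ∫_0^4 36*x dx = 288;  ∫_0^4 9 dx = 36.
  Sum: 768 + 288 + 36 = 1092.
Adding: ||u||_{H^1}^2 = 17776/5 + 1092 = 23236/5.


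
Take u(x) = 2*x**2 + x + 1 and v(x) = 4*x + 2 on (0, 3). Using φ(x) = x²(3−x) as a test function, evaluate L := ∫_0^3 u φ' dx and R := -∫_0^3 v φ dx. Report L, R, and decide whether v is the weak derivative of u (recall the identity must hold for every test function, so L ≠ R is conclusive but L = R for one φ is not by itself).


LHS = -1107/20, RHS = -621/10. No, v is not the weak derivative of u.

u(x) = 2*x**2 + x + 1, classical derivative u'(x) = 4*x + 1.
φ(x) = x²(3−x), so φ'(x) = 3*x*(2 - x).
Note φ(0) = φ(3) = 0, so the boundary term u·φ vanishes.
LHS = ∫_0^3 u(x) φ'(x) dx = ∫_0^3 (-6*x^4 + 9*x^3 + 3*x^2 + 6*x) dx. Term by term:
  ∫_0^3 -6*x^4 dx = -1458/5;  ∫_0^3 9*x^3 dx = 729/4;  ∫_0^3 3*x^2 dx = 27;
  ∫_0^3 6*x dx = 27.
Sum: -1458/5 + 729/4 + 27 + 27 = -1107/20.
So LHS = -1107/20.
∫_0^3 v(x) φ(x) dx = ∫_0^3 (-4*x^4 + 10*x^3 + 6*x^2) dx. Term by term:
  ∫_0^3 -4*x^4 dx = -972/5;  ∫_0^3 10*x^3 dx = 405/2;  ∫_0^3 6*x^2 dx = 54.
Sum: -972/5 + 405/2 + 54 = 621/10.
So RHS = -∫_0^3 v(x) φ(x) dx = -621/10.
LHS − RHS = 27/4 ≠ 0, so the identity fails.
(For a valid weak derivative the identity must hold for EVERY test function, in particular this one. The failure shows v is NOT the weak derivative of u.)
Correct weak derivative would be u'(x) = 4*x + 1.


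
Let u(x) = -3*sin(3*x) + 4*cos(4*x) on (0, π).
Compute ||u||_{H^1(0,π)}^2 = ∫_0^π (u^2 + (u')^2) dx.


||u||_{H^1(0,π)}^2 = 2448/7 + 181*π

u'(x) = -16*sin(4*x) - 9*cos(3*x).
Expand u² and (u')² and integrate term by term on (0, π), using: for integers n ≥ 1, ∫_0^π sin²(nx) dx = ∫_0^π cos²(nx) dx = π/2; for n ≠ n', ∫_0^π sin(nx)sin(n'x) dx = ∫_0^π cos(nx)cos(n'x) dx = 0; and by product-to-sum, ∫_0^π sin(nx)cos(n'x) dx = ½∫_0^π [sin((n+n')x) + sin((n−n')x)] dx, which is 0 when n+n' is even and 2n/(n²−n'²) when n+n' is odd (it need not vanish on (0, π)).
  u² squared terms: (-3)²·∫sin(3x)² dx = 9·π/2 = 9*π/2;  (4)²·∫cos(4x)² dx = 16·π/2 = 8*π.
  u² cross terms: 2·(-3)·(4)·∫sin(3x)·cos(4x) dx = -24·(-6/7) = 144/7.
  So ∫_0^π u² dx = 9*π/2 + 8*π + 144/7 = 144/7 + 25*π/2.
  (u')² squared terms: (-16)²·∫sin(4x)² dx = 256·π/2 = 128*π;  (-9)²·∫cos(3x)² dx = 81·π/2 = 81*π/2.
  (u')² cross terms: 2·(-16)·(-9)·∫sin(4x)·cos(3x) dx = 288·(8/7) = 2304/7.
  So ∫_0^π (u')² dx = 128*π + 81*π/2 + 2304/7 = 2304/7 + 337*π/2.
||u||_{H^1}^2 = (144/7 + 25*π/2) + (2304/7 + 337*π/2) = 2448/7 + 181*π.


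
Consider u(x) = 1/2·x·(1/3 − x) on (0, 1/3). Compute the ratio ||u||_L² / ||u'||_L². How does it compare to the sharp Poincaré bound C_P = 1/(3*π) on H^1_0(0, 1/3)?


||u||_L² / ||u'||_L² = sqrt(10)/30 < C_P = 1/(3*π).

u(x) = 1/2·x·(1/3 − x), so u'(x) = 1/6 - x.
u(x) = 1/2·x·(1/3 − x) vanishes at x = 0 and x = 1/3, so u ∈ H^1_0(0, 1/3). Differentiate via the product rule and integrate the resulting polynomials term by term.
  ∫_0^1/3 u² dx = ∫_0^1/3 (x^4/4 - x^3/6 + x^2/36) dx. Term by term:
    ∫_0^1/3 x^4/4 dx = 1/4860;  ∫_0^1/3 -x^3/6 dx = -1/1944;  ∫_0^1/3 x^2/36 dx = 1/2916.
  Sum: 1/4860 − 1/1944 + 1/2916 = 1/29160.
  ∫_0^1/3 (u')² dx = ∫_0^1/3 (x^2 - x/3 + 1/36) dx. Term by term:
    ∫_0^1/3 x^2 dx = 1/81;  ∫_0^1/3 -x/3 dx = -1/54;  ∫_0^1/3 1/36 dx = 1/108.
  Sum: 1/81 − 1/54 + 1/108 = 1/324.
∫_0^1/3 u² dx = 1/29160, so ||u||_L² = sqrt(10)/540.
∫_0^1/3 (u')² dx = 1/324, so ||u'||_L² = 1/18.
Ratio ||u||_L² / ||u'||_L² = sqrt(10)/30.
Sharp Poincaré constant on H^1_0(0, 1/3) is C_P = L/π = 1/(3*π), achieved by sin(3*π·x).
A polynomial bump cannot attain the sharp Poincaré constant (only the first sine eigenfunction does), so the ratio is strictly less than C_P, consistent with ||u||_L² ≤ C_P ||u'||_L².


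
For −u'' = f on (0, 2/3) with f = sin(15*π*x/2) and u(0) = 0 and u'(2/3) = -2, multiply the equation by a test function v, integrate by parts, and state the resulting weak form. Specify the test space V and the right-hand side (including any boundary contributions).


V = {v ∈ H^1(0, 2/3) : v(0) = 0} (test functions vanish at x = 0 where u is specified); weak form: ∫_0^2/3 u'v' dx = ∫_0^2/3 (sin(15*π*x/2)) v dx − 2·v(2/3) for all v ∈ V.

Multiply both sides by a test function v and integrate from 0 to 2/3:
  ∫_0^2/3 −u''(x) v(x) dx = ∫_0^2/3 f(x) v(x) dx.
Integrate the LHS by parts once:
  ∫_0^2/3 −u'' v dx = −[u'(x) v(x)]_0^2/3 + ∫_0^2/3 u'(x) v'(x) dx.
Thus ∫_0^2/3 u'(x) v'(x) dx = ∫_0^2/3 f(x) v(x) dx + [u'(x) v(x)]_0^2/3.
Choose V so that boundary terms are either known or forced to vanish.
Mixed BC: u(0) = 0 (Dirichlet) and u'(2/3) = -2 (Neumann). Define V = {v ∈ H^1(0, 2/3) : v(0) = 0}. Then [u' v]_0^2/3 = u'(2/3)·v(2/3) − u'(0)·0 = − 2·v(2/3).
Weak formulation: find u (satisfying any essential BC) such that ∫_0^2/3 u'(x) v'(x) dx = ∫_0^2/3 f v dx − 2·v(2/3) for all v ∈ V (Dirichlet at 0 absorbed into V; Neumann datum at x = 2/3 contributes the boundary term).
Substituting f(x) = sin(15*π*x/2), the right-hand side is ∫_0^2/3 (sin(15*π*x/2)) v dx − 2·v(2/3).


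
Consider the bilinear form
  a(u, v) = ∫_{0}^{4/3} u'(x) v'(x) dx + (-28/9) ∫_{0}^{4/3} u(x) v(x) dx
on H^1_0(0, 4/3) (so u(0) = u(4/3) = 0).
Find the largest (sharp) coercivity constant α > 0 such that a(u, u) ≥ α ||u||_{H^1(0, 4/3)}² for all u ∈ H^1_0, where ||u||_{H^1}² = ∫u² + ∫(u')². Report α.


α = (-448 + 81*π^2)/(9*(16 + 9*π^2))

Coercivity of a(·,·) on H^1_0(0, 4/3) means a(u, u) ≥ α ||u||_{H^1}² for every u ∈ H^1_0.
The interval has length L = 4/3, and Poincaré/coercivity depend only on L. Here a(u, u) = ∫(u')² + (-28/9)·∫u².
Here c = -28/9 < 0 with |c| < (π/L)² = 9*π^2/16, so coercivity still holds. The condition a(u,u) ≥ α||u||_{H^1}² reads (1−α)∫(u')² ≥ (α−c)∫u². Any admissible α is ≤ 1 (rapidly oscillating u have ∫u²/∫(u')² → 0), and α = 1 would force 0 ≥ (1−c)∫u², impossible since c < 1; so 1−α > 0. By the sharp Poincaré inequality on H^1_0 of an interval of length L, ∫(u')² ≥ (π/L)²∫u² with equality for the first sine mode sin(π(x−x₀)/L) (x₀ the left endpoint), so the inequality holds for all u iff (1−α)(π/L)² ≥ α − c, i.e. α ≤ ((π/L)² + c)/((π/L)² + 1) = (1 + c(L/π)²)/(1 + (L/π)²). (Direct route, valid since c ≤ 0: Poincaré gives c∫u² ≥ c(L/π)²∫(u')², so a(u,u) ≥ (1 + c(L/π)²)∫(u')², while ||u||_{H^1}² ≤ (1 + (L/π)²)∫(u')²; dividing yields the same α.) With (π/L)² = 9*π^2/16 and c = -28/9, the largest admissible constant is α = ((π/L)² + c)/((π/L)² + 1).
Simplifying, α = (-448 + 81*π^2)/(9*(16 + 9*π^2)).


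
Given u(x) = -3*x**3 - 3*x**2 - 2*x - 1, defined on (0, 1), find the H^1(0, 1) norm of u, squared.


||u||_{H^1}^2 = 21529/210

The H^1 norm (squared) on an interval (0, L) is
  ||u||_{H^1}^2 = ∫_0^L u(x)^2 dx + ∫_0^L u'(x)^2 dx.
Compute u'(x) = -9*x**2 - 6*x - 2.
Then u(x)^2 = 9*x**6 + 18*x**5 + 21*x**4 + 18*x**3 + 10*x**2 + 4*x + 1 and u'(x)^2 = 81*x**4 + 108*x**3 + 72*x**2 + 24*x + 4.
Integrate each monomial from 0 to 1 using ∫_0^1 c·x^n dx = c·1^(n+1)/(n+1):
  ∫_0^1 u(x)^2 dx = ∫_0^1 (9*x^6 + 18*x^5 + 21*x^4 + 18*x^3 + 10*x^2 + 4*x + 1) dx. Term by term:
    ∫_0^1 9*x^6 dx = 9/7;  ∫_0^1 18*x^5 dx = 3;  ∫_0^1 21*x^4 dx = 21/5;
    ∫_0^1 18*x^3 dx = 9/2;  ∫_0^1 10*x^2 dx = 10/3;  ∫_0^1 4*x dx = 2;
    ∫_0^1 1 dx = 1.
  Sum: 9/7 + 3 + 21/5 + 9/2 + 10/3 + 2 + 1 = 4057/210.
  ∫_0^1 u'(x)^2 dx = ∫_0^1 (81*x^4 + 108*x^3 + 72*x^2 + 24*x + 4) dx. Term by term:
    ∫_0^1 81*x^4 dx = 81/5;  ∫_0^1 108*x^3 dx = 27;  ∫_0^1 72*x^2 dx = 24;
    ∫_0^1 24*x dx = 12;  ∫_0^1 4 dx = 4.
  Sum: 81/5 + 27 + 24 + 12 + 4 = 416/5.
Adding: ||u||_{H^1}^2 = 4057/210 + 416/5 = 21529/210.


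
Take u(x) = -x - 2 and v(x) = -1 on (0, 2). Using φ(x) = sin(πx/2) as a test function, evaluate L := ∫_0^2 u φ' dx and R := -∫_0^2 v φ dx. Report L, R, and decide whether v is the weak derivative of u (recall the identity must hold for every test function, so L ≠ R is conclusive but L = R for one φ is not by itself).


LHS = 4/π, RHS = 4/π. Yes, v = u' weakly.

u(x) = -x - 2, classical derivative u'(x) = -1.
φ(x) = sin(πx/2), so φ'(x) = π*cos(π*x/2)/2.
Note φ(0) = φ(2) = 0, so the boundary term u·φ vanishes.
LHS = ∫_0^2 u(x) φ'(x) dx = ∫_0^2 (-π*x*cos(π*x/2)/2 - π*cos(π*x/2)) dx. Term by term:
  ∫_0^2 -π*cos(π*x/2) dx = 0;  ∫_0^2 -π*x*cos(π*x/2)/2 dx = 4/π.
Sum: 0 + 4/π = 4/π.
So LHS = 4/π.
∫_0^2 v(x) φ(x) dx = ∫_0^2 (-sin(π*x/2)) dx. Term by term:
  ∫_0^2 -sin(π*x/2) dx = -4/π.
So RHS = -∫_0^2 v(x) φ(x) dx = 4/π.
LHS = RHS, so the identity holds for this test φ.
Moreover u is smooth here and v(x) = u'(x) = -1 pointwise, so the identity holds for every test function. Hence v is the weak derivative of u.


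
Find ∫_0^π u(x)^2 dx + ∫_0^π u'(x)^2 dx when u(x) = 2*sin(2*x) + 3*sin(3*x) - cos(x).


||u||_{H^1(0,π)}^2 = -32/3 + 56*π

u'(x) = sin(x) + 4*cos(2*x) + 9*cos(3*x).
Expand u² and (u')² and integrate term by term on (0, π), using: for integers n ≥ 1, ∫_0^π sin²(nx) dx = ∫_0^π cos²(nx) dx = π/2; for n ≠ n', ∫_0^π sin(nx)sin(n'x) dx = ∫_0^π cos(nx)cos(n'x) dx = 0; and by product-to-sum, ∫_0^π sin(nx)cos(n'x) dx = ½∫_0^π [sin((n+n')x) + sin((n−n')x)] dx, which is 0 when n+n' is even and 2n/(n²−n'²) when n+n' is odd (it need not vanish on (0, π)).
  u² squared terms: (-1)²·∫cos(x)² dx = 1·π/2 = π/2;  (2)²·∫sin(2x)² dx = 4·π/2 = 2*π;  (3)²·∫sin(3x)² dx = 9·π/2 = 9*π/2.
  u² cross terms: 2·(-1)·(2)·∫cos(x)·sin(2x) dx = -4·(4/3) = -16/3;  2·(-1)·(3)·∫cos(x)·sin(3x) dx = -6·(0) = 0;  2·(2)·(3)·∫sin(2x)·sin(3x) dx = 12·(0) = 0.
  So ∫_0^π u² dx = π/2 + 2*π + 9*π/2 − 16/3 + 0 + 0 = -16/3 + 7*π.
  (u')² squared terms: (4)²·∫cos(2x)² dx = 16·π/2 = 8*π;  (9)²·∫cos(3x)² dx = 81·π/2 = 81*π/2;  (1)²·∫sin(x)² dx = 1·π/2 = π/2.
  (u')² cross terms: 2·(4)·(9)·∫cos(2x)·cos(3x) dx = 72·(0) = 0;  2·(4)·(1)·∫cos(2x)·sin(x) dx = 8·(-2/3) = -16/3;  2·(9)·(1)·∫cos(3x)·sin(x) dx = 18·(0) = 0.
  So ∫_0^π (u')² dx = 8*π + 81*π/2 + π/2 + 0 − 16/3 + 0 = -16/3 + 49*π.
||u||_{H^1}^2 = (-16/3 + 7*π) + (-16/3 + 49*π) = -32/3 + 56*π.


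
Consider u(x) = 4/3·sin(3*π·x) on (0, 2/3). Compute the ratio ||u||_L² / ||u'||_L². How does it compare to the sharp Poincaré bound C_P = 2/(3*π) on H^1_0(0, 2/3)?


||u||_L² / ||u'||_L² = 1/(3*π) < C_P = 2/(3*π).

u(x) = 4/3·sin(3*π·x), so u'(x) = 4*π*cos(3*π*x).
Writing u(x) = A·sin(kπx/L) with A = 4/3 and k = 2, use ∫_0^L sin²(kπx/L) dx = L/2 and ∫_0^L cos²(kπx/L) dx = L/2.
u² = 16/9·sin²(3*π·x) and (u')² = 16*π^2·cos²(3*π·x), and each of sin², cos² integrates to L/2 = 1/3 over (0, 2/3).
∫_0^2/3 u² dx = 16/27, so ||u||_L² = 4*sqrt(3)/9.
∫_0^2/3 (u')² dx = 16*π^2/3, so ||u'||_L² = 4*sqrt(3)*π/3.
Ratio ||u||_L² / ||u'||_L² = 1/(3*π).
Sharp Poincaré constant on H^1_0(0, 2/3) is C_P = L/π = 2/(3*π), achieved by sin(3*π/2·x).
This is the k = 2 harmonic; the ratio L/(kπ) is strictly less than C_P = L/π, consistent with the sharp inequality ||u||_L² ≤ C_P ||u'||_L².


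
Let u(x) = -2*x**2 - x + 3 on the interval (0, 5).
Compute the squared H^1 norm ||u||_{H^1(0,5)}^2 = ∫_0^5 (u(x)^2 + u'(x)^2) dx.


||u||_{H^1}^2 = 10225/3

The H^1 norm (squared) on an interval (0, L) is
  ||u||_{H^1}^2 = ∫_0^L u(x)^2 dx + ∫_0^L u'(x)^2 dx.
Compute u'(x) = -4*x - 1.
Then u(x)^2 = 4*x**4 + 4*x**3 - 11*x**2 - 6*x + 9 and u'(x)^2 = 16*x**2 + 8*x + 1.
Integrate each monomial from 0 to 5 using ∫_0^5 c·x^n dx = c·5^(n+1)/(n+1):
  ∫_0^5 u(x)^2 dx = ∫_0^5 (4*x^4 + 4*x^3 - 11*x^2 - 6*x + 9) dx. Term by term:
    ∫_0^5 4*x^4 dx = 2500;  ∫_0^5 4*x^3 dx = 625;  ∫_0^5 -11*x^2 dx = -1375/3;
    ∫_0^5 -6*x dx = -75;  ∫_0^5 9 dx = 45.
  Sum: 2500 + 625 − 1375/3 − 75 + 45 = 7910/3.
  ∫_0^5 u'(x)^2 dx = ∫_0^5 (16*x^2 + 8*x + 1) dx. Term by term:
    ∫_0^5 16*x^2 dx = 2000/3;  ∫_0^5 8*x dx = 100;  ∫_0^5 1 dx = 5.
  Sum: 2000/3 + 100 + 5 = 2315/3.
Adding: ||u||_{H^1}^2 = 7910/3 + 2315/3 = 10225/3.


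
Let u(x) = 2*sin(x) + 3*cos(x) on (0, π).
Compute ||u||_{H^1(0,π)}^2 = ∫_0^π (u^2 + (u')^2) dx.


||u||_{H^1(0,π)}^2 = 13*π

u'(x) = -3*sin(x) + 2*cos(x).
Expand u² and (u')² and integrate term by term on (0, π), using: for integers n ≥ 1, ∫_0^π sin²(nx) dx = ∫_0^π cos²(nx) dx = π/2; for n ≠ n', ∫_0^π sin(nx)sin(n'x) dx = ∫_0^π cos(nx)cos(n'x) dx = 0; and by product-to-sum, ∫_0^π sin(nx)cos(n'x) dx = ½∫_0^π [sin((n+n')x) + sin((n−n')x)] dx, which is 0 when n+n' is even and 2n/(n²−n'²) when n+n' is odd (it need not vanish on (0, π)).
  u² squared terms: (2)²·∫sin(x)² dx = 4·π/2 = 2*π;  (3)²·∫cos(x)² dx = 9·π/2 = 9*π/2.
  u² cross terms: 2·(2)·(3)·∫sin(x)·cos(x) dx = 12·(0) = 0.
  So ∫_0^π u² dx = 2*π + 9*π/2 + 0 = 13*π/2.
  (u')² squared terms: (-3)²·∫sin(x)² dx = 9·π/2 = 9*π/2;  (2)²·∫cos(x)² dx = 4·π/2 = 2*π.
  (u')² cross terms: 2·(-3)·(2)·∫sin(x)·cos(x) dx = -12·(0) = 0.
  So ∫_0^π (u')² dx = 9*π/2 + 2*π + 0 = 13*π/2.
||u||_{H^1}^2 = (13*π/2) + (13*π/2) = 13*π.


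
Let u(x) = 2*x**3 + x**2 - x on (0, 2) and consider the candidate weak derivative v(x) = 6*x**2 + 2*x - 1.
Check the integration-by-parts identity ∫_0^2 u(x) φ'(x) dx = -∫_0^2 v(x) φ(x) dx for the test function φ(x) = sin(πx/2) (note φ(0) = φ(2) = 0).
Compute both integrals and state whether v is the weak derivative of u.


LHS = -52/π + 192/π^3, RHS = -52/π + 192/π^3. Yes, v = u' weakly.

u(x) = 2*x**3 + x**2 - x, classical derivative u'(x) = 6*x**2 + 2*x - 1.
φ(x) = sin(πx/2), so φ'(x) = π*cos(π*x/2)/2.
Note φ(0) = φ(2) = 0, so the boundary term u·φ vanishes.
LHS = ∫_0^2 u(x) φ'(x) dx = ∫_0^2 (π*x^3*cos(π*x/2) + π*x^2*cos(π*x/2)/2 - π*x*cos(π*x/2)/2) dx. Term by term:
  ∫_0^2 π*x^3*cos(π*x/2) dx = -48/π + 192/π^3;  ∫_0^2 π*x^2*cos(π*x/2)/2 dx = -8/π;  ∫_0^2 -π*x*cos(π*x/2)/2 dx = 4/π.
Sum: -48/π + 192/π^3 − 8/π + 4/π = -52/π + 192/π^3.
So LHS = -52/π + 192/π^3.
∫_0^2 v(x) φ(x) dx = ∫_0^2 (6*x^2*sin(π*x/2) + 2*x*sin(π*x/2) - sin(π*x/2)) dx. Term by term:
  ∫_0^2 -sin(π*x/2) dx = -4/π;  ∫_0^2 2*x*sin(π*x/2) dx = 8/π;  ∫_0^2 6*x^2*sin(π*x/2) dx = -192/π^3 + 48/π.
Sum: -4/π + 8/π + -192/π^3 + 48/π = -192/π^3 + 52/π.
So RHS = -∫_0^2 v(x) φ(x) dx = -52/π + 192/π^3.
LHS = RHS, so the identity holds for this test φ.
Moreover u is smooth here and v(x) = u'(x) = 6*x**2 + 2*x - 1 pointwise, so the identity holds for every test function. Hence v is the weak derivative of u.


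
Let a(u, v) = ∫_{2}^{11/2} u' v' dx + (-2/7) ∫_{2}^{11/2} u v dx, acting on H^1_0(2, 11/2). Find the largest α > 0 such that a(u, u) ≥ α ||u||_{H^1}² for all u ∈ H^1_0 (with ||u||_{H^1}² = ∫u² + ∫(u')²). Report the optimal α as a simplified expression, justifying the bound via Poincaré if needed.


α = 2*(-7 + 2*π^2)/(4*π^2 + 49)

Coercivity of a(·,·) on H^1_0(2, 11/2) means a(u, u) ≥ α ||u||_{H^1}² for every u ∈ H^1_0.
The interval has length L = 7/2, and Poincaré/coercivity depend only on L. Here a(u, u) = ∫(u')² + (-2/7)·∫u².
Here c = -2/7 < 0 with |c| < (π/L)² = 4*π^2/49, so coercivity still holds. The condition a(u,u) ≥ α||u||_{H^1}² reads (1−α)∫(u')² ≥ (α−c)∫u². Any admissible α is ≤ 1 (rapidly oscillating u have ∫u²/∫(u')² → 0), and α = 1 would force 0 ≥ (1−c)∫u², impossible since c < 1; so 1−α > 0. By the sharp Poincaré inequality on H^1_0 of an interval of length L, ∫(u')² ≥ (π/L)²∫u² with equality for the first sine mode sin(π(x−x₀)/L) (x₀ the left endpoint), so the inequality holds for all u iff (1−α)(π/L)² ≥ α − c, i.e. α ≤ ((π/L)² + c)/((π/L)² + 1) = (1 + c(L/π)²)/(1 + (L/π)²). (Direct route, valid since c ≤ 0: Poincaré gives c∫u² ≥ c(L/π)²∫(u')², so a(u,u) ≥ (1 + c(L/π)²)∫(u')², while ||u||_{H^1}² ≤ (1 + (L/π)²)∫(u')²; dividing yields the same α.) With (π/L)² = 4*π^2/49 and c = -2/7, the largest admissible constant is α = ((π/L)² + c)/((π/L)² + 1).
Simplifying, α = 2*(-7 + 2*π^2)/(4*π^2 + 49).


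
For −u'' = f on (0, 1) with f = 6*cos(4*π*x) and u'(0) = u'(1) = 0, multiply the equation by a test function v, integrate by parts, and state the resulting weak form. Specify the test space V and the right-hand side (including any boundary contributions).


V = H^1(0, 1) (no boundary constraint on v; u is determined up to an additive constant); weak form: ∫_0^1 u'v' dx = ∫_0^1 (6*cos(4*π*x)) v dx for all v ∈ V.

Multiply both sides by a test function v and integrate from 0 to 1:
  ∫_0^1 −u''(x) v(x) dx = ∫_0^1 f(x) v(x) dx.
Integrate the LHS by parts once:
  ∫_0^1 −u'' v dx = −[u'(x) v(x)]_0^1 + ∫_0^1 u'(x) v'(x) dx.
Thus ∫_0^1 u'(x) v'(x) dx = ∫_0^1 f(x) v(x) dx + [u'(x) v(x)]_0^1.
Choose V so that boundary terms are either known or forced to vanish.
u has homogeneous Neumann: u'(0) = u'(1) = 0. So [u' v]_0^1 = 0·v(1) − 0·v(0) = 0 for any v; take V = H^1(0, 1).
Weak formulation: find u (satisfying any essential BC) such that ∫_0^1 u'(x) v'(x) dx = ∫_0^1 f v dx for all v ∈ V (homogeneous Neumann, so boundary terms vanish).
Substituting f(x) = 6*cos(4*π*x), the right-hand side is ∫_0^1 (6*cos(4*π*x)) v dx.
Compatibility check (pure Neumann): taking v ≡ 1 ∈ V gives 0 = ∫_0^1 f dx + (0) − (0), i.e. ∫_0^1 f dx must equal u'(0) − u'(1) = 0. Indeed ∫_0^1 (6*cos(4*π*x)) dx = 0, so the data are compatible. The solution is then unique only up to an additive constant (fix it e.g. by requiring ∫_0^1 u dx = 0).


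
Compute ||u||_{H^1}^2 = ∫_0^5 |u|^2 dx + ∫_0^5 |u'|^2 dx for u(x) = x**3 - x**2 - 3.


||u||_{H^1}^2 = 413765/42

The H^1 norm (squared) on an interval (0, L) is
  ||u||_{H^1}^2 = ∫_0^L u(x)^2 dx + ∫_0^L u'(x)^2 dx.
Compute u'(x) = 3*x**2 - 2*x.
Then u(x)^2 = x**6 - 2*x**5 + x**4 - 6*x**3 + 6*x**2 + 9 and u'(x)^2 = 9*x**4 - 12*x**3 + 4*x**2.
Integrate each monomial from 0 to 5 using ∫_0^5 c·x^n dx = c·5^(n+1)/(n+1):
  ∫_0^5 u(x)^2 dx = ∫_0^5 (x^6 - 2*x^5 + x^4 - 6*x^3 + 6*x^2 + 9) dx. Term by term:
    ∫_0^5 x^6 dx = 78125/7;  ∫_0^5 -2*x^5 dx = -15625/3;  ∫_0^5 x^4 dx = 625;
    ∫_0^5 -6*x^3 dx = -1875/2;  ∫_0^5 6*x^2 dx = 250;  ∫_0^5 9 dx = 45.
  Sum: 78125/7 − 15625/3 + 625 − 1875/2 + 250 + 45 = 249265/42.
  ∫_0^5 u'(x)^2 dx = ∫_0^5 (9*x^4 - 12*x^3 + 4*x^2) dx. Term by term:
    ∫_0^5 9*x^4 dx = 5625;  ∫_0^5 -12*x^3 dx = -1875;  ∫_0^5 4*x^2 dx = 500/3.
  Sum: 5625 − 1875 + 500/3 = 11750/3.
Adding: ||u||_{H^1}^2 = 249265/42 + 11750/3 = 413765/42.


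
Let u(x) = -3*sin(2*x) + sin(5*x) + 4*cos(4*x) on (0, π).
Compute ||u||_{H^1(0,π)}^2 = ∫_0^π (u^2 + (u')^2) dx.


||u||_{H^1(0,π)}^2 = 1360/9 + 343*π/2

u'(x) = -16*sin(4*x) - 6*cos(2*x) + 5*cos(5*x).
Expand u² and (u')² and integrate term by term on (0, π), using: for integers n ≥ 1, ∫_0^π sin²(nx) dx = ∫_0^π cos²(nx) dx = π/2; for n ≠ n', ∫_0^π sin(nx)sin(n'x) dx = ∫_0^π cos(nx)cos(n'x) dx = 0; and by product-to-sum, ∫_0^π sin(nx)cos(n'x) dx = ½∫_0^π [sin((n+n')x) + sin((n−n')x)] dx, which is 0 when n+n' is even and 2n/(n²−n'²) when n+n' is odd (it need not vanish on (0, π)).
  u² squared terms: (-3)²·∫sin(2x)² dx = 9·π/2 = 9*π/2;  (4)²·∫cos(4x)² dx = 16·π/2 = 8*π;  (1)²·∫sin(5x)² dx = 1·π/2 = π/2.
  u² cross terms: 2·(-3)·(4)·∫sin(2x)·cos(4x) dx = -24·(0) = 0;  2·(-3)·(1)·∫sin(2x)·sin(5x) dx = -6·(0) = 0;  2·(4)·(1)·∫cos(4x)·sin(5x) dx = 8·(10/9) = 80/9.
  So ∫_0^π u² dx = 9*π/2 + 8*π + π/2 + 0 + 0 + 80/9 = 80/9 + 13*π.
  (u')² squared terms: (-16)²·∫sin(4x)² dx = 256·π/2 = 128*π;  (-6)²·∫cos(2x)² dx = 36·π/2 = 18*π;  (5)²·∫cos(5x)² dx = 25·π/2 = 25*π/2.
  (u')² cross terms: 2·(-16)·(-6)·∫sin(4x)·cos(2x) dx = 192·(0) = 0;  2·(-16)·(5)·∫sin(4x)·cos(5x) dx = -160·(-8/9) = 1280/9;  2·(-6)·(5)·∫cos(2x)·cos(5x) dx = -60·(0) = 0.
  So ∫_0^π (u')² dx = 128*π + 18*π + 25*π/2 + 0 + 1280/9 + 0 = 1280/9 + 317*π/2.
||u||_{H^1}^2 = (80/9 + 13*π) + (1280/9 + 317*π/2) = 1360/9 + 343*π/2.


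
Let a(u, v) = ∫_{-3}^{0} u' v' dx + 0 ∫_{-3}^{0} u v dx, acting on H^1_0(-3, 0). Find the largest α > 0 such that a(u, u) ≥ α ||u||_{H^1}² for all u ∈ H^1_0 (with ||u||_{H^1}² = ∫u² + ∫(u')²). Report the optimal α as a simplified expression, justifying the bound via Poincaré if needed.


α = π^2/(9 + π^2)

Coercivity of a(·,·) on H^1_0(-3, 0) means a(u, u) ≥ α ||u||_{H^1}² for every u ∈ H^1_0.
The interval has length L = 3, and Poincaré/coercivity depend only on L. Here a(u, u) = ∫(u')² + (0)·∫u².
Here c = 0, so a(u,u) = ∫(u')² alone. The condition a(u,u) ≥ α||u||_{H^1}² reads (1−α)∫(u')² ≥ (α−c)∫u². Any admissible α is ≤ 1 (rapidly oscillating u have ∫u²/∫(u')² → 0), and α = 1 would force 0 ≥ (1−c)∫u², impossible since c < 1; so 1−α > 0. By the sharp Poincaré inequality on H^1_0 of an interval of length L, ∫(u')² ≥ (π/L)²∫u² with equality for the first sine mode sin(π(x−x₀)/L) (x₀ the left endpoint), so the inequality holds for all u iff (1−α)(π/L)² ≥ α − c, i.e. α ≤ ((π/L)² + c)/((π/L)² + 1) = (1 + c(L/π)²)/(1 + (L/π)²). (Direct route, valid since c ≤ 0: Poincaré gives c∫u² ≥ c(L/π)²∫(u')², so a(u,u) ≥ (1 + c(L/π)²)∫(u')², while ||u||_{H^1}² ≤ (1 + (L/π)²)∫(u')²; dividing yields the same α.) With (π/L)² = π^2/9 and c = 0, the largest admissible constant is α = ((π/L)² + c)/((π/L)² + 1).
Simplifying, α = π^2/(9 + π^2).


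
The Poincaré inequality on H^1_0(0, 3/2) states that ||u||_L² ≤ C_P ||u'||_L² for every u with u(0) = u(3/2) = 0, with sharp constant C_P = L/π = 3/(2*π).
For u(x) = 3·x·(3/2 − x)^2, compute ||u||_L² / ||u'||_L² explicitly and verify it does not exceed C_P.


||u||_L² / ||u'||_L² = 3*sqrt(14)/28 < C_P = 3/(2*π).

u(x) = 3·x·(3/2 − x)^2, so u'(x) = 9*x^2 - 18*x + 27/4.
u(x) = 3·x·(3/2 − x)^2 vanishes at x = 0 and x = 3/2, so u ∈ H^1_0(0, 3/2). Differentiate via the product rule and integrate the resulting polynomials term by term.
  ∫_0^3/2 u² dx = ∫_0^3/2 (9*x^6 - 54*x^5 + 243*x^4/2 - 243*x^3/2 + 729*x^2/16) dx. Term by term:
    ∫_0^3/2 9*x^6 dx = 19683/896;  ∫_0^3/2 -54*x^5 dx = -6561/64;  ∫_0^3/2 243*x^4/2 dx = 59049/320;
    ∫_0^3/2 -243*x^3/2 dx = -19683/128;  ∫_0^3/2 729*x^2/16 dx = 6561/128.
  Sum: 19683/896 − 6561/64 + 59049/320 − 19683/128 + 6561/128 = 6561/4480.
  ∫_0^3/2 (u')² dx = ∫_0^3/2 (81*x^4 - 324*x^3 + 891*x^2/2 - 243*x + 729/16) dx. Term by term:
    ∫_0^3/2 81*x^4 dx = 19683/160;  ∫_0^3/2 -324*x^3 dx = -6561/16;  ∫_0^3/2 891*x^2/2 dx = 8019/16;
    ∫_0^3/2 -243*x dx = -2187/8;  ∫_0^3/2 729/16 dx = 2187/32.
  Sum: 19683/160 − 6561/16 + 8019/16 − 2187/8 + 2187/32 = 729/80.
∫_0^3/2 u² dx = 6561/4480, so ||u||_L² = 81*sqrt(70)/560.
∫_0^3/2 (u')² dx = 729/80, so ||u'||_L² = 27*sqrt(5)/20.
Ratio ||u||_L² / ||u'||_L² = 3*sqrt(14)/28.
Sharp Poincaré constant on H^1_0(0, 3/2) is C_P = L/π = 3/(2*π), achieved by sin(2*π/3·x).
A polynomial bump cannot attain the sharp Poincaré constant (only the first sine eigenfunction does), so the ratio is strictly less than C_P, consistent with ||u||_L² ≤ C_P ||u'||_L².


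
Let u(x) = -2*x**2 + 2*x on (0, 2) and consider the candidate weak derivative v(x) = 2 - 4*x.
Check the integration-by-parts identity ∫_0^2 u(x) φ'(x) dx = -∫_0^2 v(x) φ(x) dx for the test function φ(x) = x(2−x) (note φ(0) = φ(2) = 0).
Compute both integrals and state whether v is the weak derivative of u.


LHS = 8/3, RHS = 8/3. Yes, v = u' weakly.

u(x) = -2*x**2 + 2*x, classical derivative u'(x) = 2 - 4*x.
φ(x) = x(2−x), so φ'(x) = 2 - 2*x.
Note φ(0) = φ(2) = 0, so the boundary term u·φ vanishes.
LHS = ∫_0^2 u(x) φ'(x) dx = ∫_0^2 (4*x^3 - 8*x^2 + 4*x) dx. Term by term:
  ∫_0^2 4*x^3 dx = 16;  ∫_0^2 -8*x^2 dx = -64/3;  ∫_0^2 4*x dx = 8.
Sum: 16 − 64/3 + 8 = 8/3.
So LHS = 8/3.
∫_0^2 v(x) φ(x) dx = ∫_0^2 (4*x^3 - 10*x^2 + 4*x) dx. Term by term:
  ∫_0^2 4*x^3 dx = 16;  ∫_0^2 -10*x^2 dx = -80/3;  ∫_0^2 4*x dx = 8.
Sum: 16 − 80/3 + 8 = -8/3.
So RHS = -∫_0^2 v(x) φ(x) dx = 8/3.
LHS = RHS, so the identity holds for this test φ.
Moreover u is smooth here and v(x) = u'(x) = 2 - 4*x pointwise, so the identity holds for every test function. Hence v is the weak derivative of u.


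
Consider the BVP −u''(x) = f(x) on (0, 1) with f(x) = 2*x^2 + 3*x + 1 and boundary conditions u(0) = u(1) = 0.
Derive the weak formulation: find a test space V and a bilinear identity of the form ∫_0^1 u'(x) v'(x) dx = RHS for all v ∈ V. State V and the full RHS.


V = H^1_0(0, 1) (so v(0) = v(1) = 0); weak form: ∫_0^1 u'v' dx = ∫_0^1 (2*x^2 + 3*x + 1) v dx for all v ∈ V.

Multiply both sides by a test function v and integrate from 0 to 1:
  ∫_0^1 −u''(x) v(x) dx = ∫_0^1 f(x) v(x) dx.
Integrate the LHS by parts once:
  ∫_0^1 −u'' v dx = −[u'(x) v(x)]_0^1 + ∫_0^1 u'(x) v'(x) dx.
Thus ∫_0^1 u'(x) v'(x) dx = ∫_0^1 f(x) v(x) dx + [u'(x) v(x)]_0^1.
Choose V so that boundary terms are either known or forced to vanish.
u is Dirichlet: u(0) = u(1) = 0. Let V = H^1_0(0, 1); then v(0) = v(1) = 0, and [u' v]_0^1 = 0.
Weak formulation: find u (satisfying any essential BC) such that ∫_0^1 u'(x) v'(x) dx = ∫_0^1 f v dx for all v ∈ V.
Substituting f(x) = 2*x^2 + 3*x + 1, the right-hand side is ∫_0^1 (2*x^2 + 3*x + 1) v dx.


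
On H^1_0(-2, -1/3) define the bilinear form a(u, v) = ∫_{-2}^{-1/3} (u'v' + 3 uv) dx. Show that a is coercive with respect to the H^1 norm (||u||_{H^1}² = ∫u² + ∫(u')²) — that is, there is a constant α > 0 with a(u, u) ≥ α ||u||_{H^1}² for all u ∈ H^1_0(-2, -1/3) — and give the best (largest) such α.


α = 1

Coercivity of a(·,·) on H^1_0(-2, -1/3) means a(u, u) ≥ α ||u||_{H^1}² for every u ∈ H^1_0.
The interval has length L = 5/3, and Poincaré/coercivity depend only on L. Here a(u, u) = ∫(u')² + (3)·∫u².
Here c = 3 ≥ 1, so a(u,u) = ∫(u')² + c∫u² ≥ ∫(u')² + ∫u² = ||u||_{H^1}², i.e. α = 1 works. No larger α is possible: a(u,u) ≥ α||u||_{H^1}² means (1−α)∫(u')² ≥ (α−c)∫u², and for the modes u_n = sin(nπ(x−x₀)/L) (x₀ the left endpoint) one has ∫u_n²/∫(u_n')² = (L/(nπ))² → 0, so a(u_n,u_n)/||u_n||_{H^1}² → 1. Hence the optimal constant is α = 1.
Therefore α = 1.


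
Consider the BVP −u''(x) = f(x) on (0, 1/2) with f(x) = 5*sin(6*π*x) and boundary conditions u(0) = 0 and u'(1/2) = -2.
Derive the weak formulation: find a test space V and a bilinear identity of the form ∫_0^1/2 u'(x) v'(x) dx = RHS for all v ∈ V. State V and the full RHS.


V = {v ∈ H^1(0, 1/2) : v(0) = 0} (test functions vanish at x = 0 where u is specified); weak form: ∫_0^1/2 u'v' dx = ∫_0^1/2 (5*sin(6*π*x)) v dx − 2·v(1/2) for all v ∈ V.

Multiply both sides by a test function v and integrate from 0 to 1/2:
  ∫_0^1/2 −u''(x) v(x) dx = ∫_0^1/2 f(x) v(x) dx.
Integrate the LHS by parts once:
  ∫_0^1/2 −u'' v dx = −[u'(x) v(x)]_0^1/2 + ∫_0^1/2 u'(x) v'(x) dx.
Thus ∫_0^1/2 u'(x) v'(x) dx = ∫_0^1/2 f(x) v(x) dx + [u'(x) v(x)]_0^1/2.
Choose V so that boundary terms are either known or forced to vanish.
Mixed BC: u(0) = 0 (Dirichlet) and u'(1/2) = -2 (Neumann). Define V = {v ∈ H^1(0, 1/2) : v(0) = 0}. Then [u' v]_0^1/2 = u'(1/2)·v(1/2) − u'(0)·0 = − 2·v(1/2).
Weak formulation: find u (satisfying any essential BC) such that ∫_0^1/2 u'(x) v'(x) dx = ∫_0^1/2 f v dx − 2·v(1/2) for all v ∈ V (Dirichlet at 0 absorbed into V; Neumann datum at x = 1/2 contributes the boundary term).
Substituting f(x) = 5*sin(6*π*x), the right-hand side is ∫_0^1/2 (5*sin(6*π*x)) v dx − 2·v(1/2).


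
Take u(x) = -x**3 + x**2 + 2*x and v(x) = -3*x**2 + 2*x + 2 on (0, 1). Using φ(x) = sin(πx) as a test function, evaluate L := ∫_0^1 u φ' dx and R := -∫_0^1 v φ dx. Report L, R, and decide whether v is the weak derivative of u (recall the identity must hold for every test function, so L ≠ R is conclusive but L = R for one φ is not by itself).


LHS = -3/π - 12/π^3, RHS = -3/π - 12/π^3. Yes, v = u' weakly.

u(x) = -x**3 + x**2 + 2*x, classical derivative u'(x) = -3*x**2 + 2*x + 2.
φ(x) = sin(πx), so φ'(x) = π*cos(π*x).
Note φ(0) = φ(1) = 0, so the boundary term u·φ vanishes.
LHS = ∫_0^1 u(x) φ'(x) dx = ∫_0^1 (-π*x^3*cos(π*x) + π*x^2*cos(π*x) + 2*π*x*cos(π*x)) dx. Term by term:
  ∫_0^1 π*x^2*cos(π*x) dx = -2/π;  ∫_0^1 -π*x^3*cos(π*x) dx = -12/π^3 + 3/π;  ∫_0^1 2*π*x*cos(π*x) dx = -4/π.
Sum: -2/π + -12/π^3 + 3/π − 4/π = -3/π - 12/π^3.
So LHS = -3/π - 12/π^3.
∫_0^1 v(x) φ(x) dx = ∫_0^1 (-3*x^2*sin(π*x) + 2*x*sin(π*x) + 2*sin(π*x)) dx. Term by term:
  ∫_0^1 2*sin(π*x) dx = 4/π;  ∫_0^1 -3*x^2*sin(π*x) dx = -3/π + 12/π^3;  ∫_0^1 2*x*sin(π*x) dx = 2/π.
Sum: 4/π + -3/π + 12/π^3 + 2/π = 12/π^3 + 3/π.
So RHS = -∫_0^1 v(x) φ(x) dx = -3/π - 12/π^3.
LHS = RHS, so the identity holds for this test φ.
Moreover u is smooth here and v(x) = u'(x) = -3*x**2 + 2*x + 2 pointwise, so the identity holds for every test function. Hence v is the weak derivative of u.


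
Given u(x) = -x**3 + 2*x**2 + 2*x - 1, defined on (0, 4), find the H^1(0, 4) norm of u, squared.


||u||_{H^1}^2 = 79636/105

The H^1 norm (squared) on an interval (0, L) is
  ||u||_{H^1}^2 = ∫_0^L u(x)^2 dx + ∫_0^L u'(x)^2 dx.
Compute u'(x) = -3*x**2 + 4*x + 2.
Then u(x)^2 = x**6 - 4*x**5 + 10*x**3 - 4*x + 1 and u'(x)^2 = 9*x**4 - 24*x**3 + 4*x**2 + 16*x + 4.
Integrate each monomial from 0 to 4 using ∫_0^4 c·x^n dx = c·4^(n+1)/(n+1):
  ∫_0^4 u(x)^2 dx = ∫_0^4 (x^6 - 4*x^5 + 10*x^3 - 4*x + 1) dx. Term by term:
    ∫_0^4 x^6 dx = 16384/7;  ∫_0^4 -4*x^5 dx = -8192/3;  ∫_0^4 10*x^3 dx = 640;
    ∫_0^4 -4*x dx = -32;  ∫_0^4 1 dx = 4.
  Sum: 16384/7 − 8192/3 + 640 − 32 + 4 = 4660/21.
  ∫_0^4 u'(x)^2 dx = ∫_0^4 (9*x^4 - 24*x^3 + 4*x^2 + 16*x + 4) dx. Term by term:
    ∫_0^4 9*x^4 dx = 9216/5;  ∫_0^4 -24*x^3 dx = -1536;  ∫_0^4 4*x^2 dx = 256/3;
    ∫_0^4 16*x dx = 128;  ∫_0^4 4 dx = 16.
  Sum: 9216/5 − 1536 + 256/3 + 128 + 16 = 8048/15.
Adding: ||u||_{H^1}^2 = 4660/21 + 8048/15 = 79636/105.


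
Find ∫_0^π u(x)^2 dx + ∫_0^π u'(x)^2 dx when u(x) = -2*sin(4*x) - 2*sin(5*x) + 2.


||u||_{H^1(0,π)}^2 = -16/5 + 90*π

u'(x) = -8*cos(4*x) - 10*cos(5*x).
Expand u² and (u')² and integrate term by term on (0, π), using: for integers n ≥ 1, ∫_0^π sin²(nx) dx = ∫_0^π cos²(nx) dx = π/2; for n ≠ n', ∫_0^π sin(nx)sin(n'x) dx = ∫_0^π cos(nx)cos(n'x) dx = 0; and by product-to-sum, ∫_0^π sin(nx)cos(n'x) dx = ½∫_0^π [sin((n+n')x) + sin((n−n')x)] dx, which is 0 when n+n' is even and 2n/(n²−n'²) when n+n' is odd (it need not vanish on (0, π)). For the constant mode: ∫_0^π 1 dx = π, ∫_0^π cos(nx) dx = 0, ∫_0^π sin(nx) dx = (1−(−1)^n)/n.
  u² squared terms: (2)²·∫1 dx = 4·π = 4*π;  (-2)²·∫sin(4x)² dx = 4·π/2 = 2*π;  (-2)²·∫sin(5x)² dx = 4·π/2 = 2*π.
  u² cross terms: 2·(2)·(-2)·∫1·sin(4x) dx = -8·(0) = 0;  2·(2)·(-2)·∫1·sin(5x) dx = -8·(2/5) = -16/5;  2·(-2)·(-2)·∫sin(4x)·sin(5x) dx = 8·(0) = 0.
  So ∫_0^π u² dx = 4*π + 2*π + 2*π + 0 − 16/5 + 0 = -16/5 + 8*π.
  (u')² squared terms: (-10)²·∫cos(5x)² dx = 100·π/2 = 50*π;  (-8)²·∫cos(4x)² dx = 64·π/2 = 32*π.
  (u')² cross terms: 2·(-10)·(-8)·∫cos(5x)·cos(4x) dx = 160·(0) = 0.
  So ∫_0^π (u')² dx = 50*π + 32*π + 0 = 82*π.
||u||_{H^1}^2 = (-16/5 + 8*π) + (82*π) = -16/5 + 90*π.


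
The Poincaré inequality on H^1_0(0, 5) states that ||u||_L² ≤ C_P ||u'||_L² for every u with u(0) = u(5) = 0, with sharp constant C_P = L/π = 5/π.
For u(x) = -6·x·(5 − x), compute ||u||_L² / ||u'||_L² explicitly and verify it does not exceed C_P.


||u||_L² / ||u'||_L² = sqrt(10)/2 < C_P = 5/π.

u(x) = -6·x·(5 − x), so u'(x) = 12*x - 30.
u(x) = -6·x·(5 − x) vanishes at x = 0 and x = 5, so u ∈ H^1_0(0, 5). Differentiate via the product rule and integrate the resulting polynomials term by term.
  ∫_0^5 u² dx = ∫_0^5 (36*x^4 - 360*x^3 + 900*x^2) dx. Term by term:
    ∫_0^5 36*x^4 dx = 22500;  ∫_0^5 -360*x^3 dx = -56250;  ∫_0^5 900*x^2 dx = 37500.
  Sum: 22500 − 56250 + 37500 = 3750.
  ∫_0^5 (u')² dx = ∫_0^5 (144*x^2 - 720*x + 900) dx. Term by term:
    ∫_0^5 144*x^2 dx = 6000;  ∫_0^5 -720*x dx = -9000;  ∫_0^5 900 dx = 4500.
  Sum: 6000 − 9000 + 4500 = 1500.
∫_0^5 u² dx = 3750, so ||u||_L² = 25*sqrt(6).
∫_0^5 (u')² dx = 1500, so ||u'||_L² = 10*sqrt(15).
Ratio ||u||_L² / ||u'||_L² = sqrt(10)/2.
Sharp Poincaré constant on H^1_0(0, 5) is C_P = L/π = 5/π, achieved by sin(π/5·x).
A polynomial bump cannot attain the sharp Poincaré constant (only the first sine eigenfunction does), so the ratio is strictly less than C_P, consistent with ||u||_L² ≤ C_P ||u'||_L².


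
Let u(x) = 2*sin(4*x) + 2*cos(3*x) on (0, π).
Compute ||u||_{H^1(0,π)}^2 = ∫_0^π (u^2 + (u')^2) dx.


||u||_{H^1(0,π)}^2 = 640/7 + 54*π

u'(x) = -6*sin(3*x) + 8*cos(4*x).
Expand u² and (u')² and integrate term by term on (0, π), using: for integers n ≥ 1, ∫_0^π sin²(nx) dx = ∫_0^π cos²(nx) dx = π/2; for n ≠ n', ∫_0^π sin(nx)sin(n'x) dx = ∫_0^π cos(nx)cos(n'x) dx = 0; and by product-to-sum, ∫_0^π sin(nx)cos(n'x) dx = ½∫_0^π [sin((n+n')x) + sin((n−n')x)] dx, which is 0 when n+n' is even and 2n/(n²−n'²) when n+n' is odd (it need not vanish on (0, π)).
  u² squared terms: (2)²·∫cos(3x)² dx = 4·π/2 = 2*π;  (2)²·∫sin(4x)² dx = 4·π/2 = 2*π.
  u² cross terms: 2·(2)·(2)·∫cos(3x)·sin(4x) dx = 8·(8/7) = 64/7.
  So ∫_0^π u² dx = 2*π + 2*π + 64/7 = 64/7 + 4*π.
  (u')² squared terms: (-6)²·∫sin(3x)² dx = 36·π/2 = 18*π;  (8)²·∫cos(4x)² dx = 64·π/2 = 32*π.
  (u')² cross terms: 2·(-6)·(8)·∫sin(3x)·cos(4x) dx = -96·(-6/7) = 576/7.
  So ∫_0^π (u')² dx = 18*π + 32*π + 576/7 = 576/7 + 50*π.
||u||_{H^1}^2 = (64/7 + 4*π) + (576/7 + 50*π) = 640/7 + 54*π.


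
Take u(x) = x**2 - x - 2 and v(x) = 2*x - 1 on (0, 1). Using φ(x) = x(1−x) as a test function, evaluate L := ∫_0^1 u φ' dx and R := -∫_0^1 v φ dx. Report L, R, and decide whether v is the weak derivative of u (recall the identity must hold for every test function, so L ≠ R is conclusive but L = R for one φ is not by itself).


LHS = 0, RHS = 0. Yes, v = u' weakly.

u(x) = x**2 - x - 2, classical derivative u'(x) = 2*x - 1.
φ(x) = x(1−x), so φ'(x) = 1 - 2*x.
Note φ(0) = φ(1) = 0, so the boundary term u·φ vanishes.
LHS = ∫_0^1 u(x) φ'(x) dx = ∫_0^1 (-2*x^3 + 3*x^2 + 3*x - 2) dx. Term by term:
  ∫_0^1 -2*x^3 dx = -1/2;  ∫_0^1 3*x^2 dx = 1;  ∫_0^1 3*x dx = 3/2;
  ∫_0^1 -2 dx = -2.
Sum: -1/2 + 1 + 3/2 − 2 = 0.
So LHS = 0.
∫_0^1 v(x) φ(x) dx = ∫_0^1 (-2*x^3 + 3*x^2 - x) dx. Term by term:
  ∫_0^1 -2*x^3 dx = -1/2;  ∫_0^1 3*x^2 dx = 1;  ∫_0^1 -x dx = -1/2.
Sum: -1/2 + 1 − 1/2 = 0.
So RHS = -∫_0^1 v(x) φ(x) dx = 0.
LHS = RHS, so the identity holds for this test φ.
Moreover u is smooth here and v(x) = u'(x) = 2*x - 1 pointwise, so the identity holds for every test function. Hence v is the weak derivative of u.


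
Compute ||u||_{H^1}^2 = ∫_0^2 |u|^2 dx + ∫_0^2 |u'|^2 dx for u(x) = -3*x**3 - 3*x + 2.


||u||_{H^1}^2 = 32206/35

The H^1 norm (squared) on an interval (0, L) is
  ||u||_{H^1}^2 = ∫_0^L u(x)^2 dx + ∫_0^L u'(x)^2 dx.
Compute u'(x) = -9*x**2 - 3.
Then u(x)^2 = 9*x**6 + 18*x**4 - 12*x**3 + 9*x**2 - 12*x + 4 and u'(x)^2 = 81*x**4 + 54*x**2 + 9.
Integrate each monomial from 0 to 2 using ∫_0^2 c·x^n dx = c·2^(n+1)/(n+1):
  ∫_0^2 u(x)^2 dx = ∫_0^2 (9*x^6 + 18*x^4 - 12*x^3 + 9*x^2 - 12*x + 4) dx. Term by term:
    ∫_0^2 9*x^6 dx = 1152/7;  ∫_0^2 18*x^4 dx = 576/5;  ∫_0^2 -12*x^3 dx = -48;
    ∫_0^2 9*x^2 dx = 24;  ∫_0^2 -12*x dx = -24;  ∫_0^2 4 dx = 8.
  Sum: 1152/7 + 576/5 − 48 + 24 − 24 + 8 = 8392/35.
  ∫_0^2 u'(x)^2 dx = ∫_0^2 (81*x^4 + 54*x^2 + 9) dx. Term by term:
    ∫_0^2 81*x^4 dx = 2592/5;  ∫_0^2 54*x^2 dx = 144;  ∫_0^2 9 dx = 18.
  Sum: 2592/5 + 144 + 18 = 3402/5.
Adding: ||u||_{H^1}^2 = 8392/35 + 3402/5 = 32206/35.


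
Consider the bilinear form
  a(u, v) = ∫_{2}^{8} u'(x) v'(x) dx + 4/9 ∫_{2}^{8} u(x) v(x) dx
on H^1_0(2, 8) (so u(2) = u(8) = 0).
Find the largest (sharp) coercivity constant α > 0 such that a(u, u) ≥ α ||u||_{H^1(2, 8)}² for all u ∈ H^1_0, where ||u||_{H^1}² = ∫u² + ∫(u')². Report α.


α = (π^2 + 16)/(π^2 + 36)

Coercivity of a(·,·) on H^1_0(2, 8) means a(u, u) ≥ α ||u||_{H^1}² for every u ∈ H^1_0.
The interval has length L = 6, and Poincaré/coercivity depend only on L. Here a(u, u) = ∫(u')² + (4/9)·∫u².
Here 0 < c = 4/9 < 1. The condition a(u,u) ≥ α||u||_{H^1}² reads (1−α)∫(u')² ≥ (α−c)∫u². Any admissible α is ≤ 1 (rapidly oscillating u have ∫u²/∫(u')² → 0), and α = 1 would force 0 ≥ (1−c)∫u², impossible since c < 1; so 1−α > 0. By the sharp Poincaré inequality on H^1_0 of an interval of length L, ∫(u')² ≥ (π/L)²∫u² with equality for the first sine mode sin(π(x−x₀)/L) (x₀ the left endpoint), so the inequality holds for all u iff (1−α)(π/L)² ≥ α − c, i.e. α ≤ ((π/L)² + c)/((π/L)² + 1) = (1 + c(L/π)²)/(1 + (L/π)²). With (π/L)² = π^2/36 and c = 4/9, the largest admissible constant is α = ((π/L)² + c)/((π/L)² + 1).
Simplifying, α = (π^2 + 16)/(π^2 + 36).


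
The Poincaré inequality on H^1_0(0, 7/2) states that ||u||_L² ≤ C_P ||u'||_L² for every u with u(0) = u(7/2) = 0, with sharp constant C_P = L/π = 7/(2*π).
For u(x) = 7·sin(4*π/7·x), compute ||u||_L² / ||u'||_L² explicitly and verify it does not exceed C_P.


||u||_L² / ||u'||_L² = 7/(4*π) < C_P = 7/(2*π).

u(x) = 7·sin(4*π/7·x), so u'(x) = 4*π*cos(4*π*x/7).
Writing u(x) = A·sin(kπx/L) with A = 7 and k = 2, use ∫_0^L sin²(kπx/L) dx = L/2 and ∫_0^L cos²(kπx/L) dx = L/2.
u² = 49·sin²(4*π/7·x) and (u')² = 16*π^2·cos²(4*π/7·x), and each of sin², cos² integrates to L/2 = 7/4 over (0, 7/2).
∫_0^7/2 u² dx = 343/4, so ||u||_L² = 7*sqrt(7)/2.
∫_0^7/2 (u')² dx = 28*π^2, so ||u'||_L² = 2*sqrt(7)*π.
Ratio ||u||_L² / ||u'||_L² = 7/(4*π).
Sharp Poincaré constant on H^1_0(0, 7/2) is C_P = L/π = 7/(2*π), achieved by sin(2*π/7·x).
This is the k = 2 harmonic; the ratio L/(kπ) is strictly less than C_P = L/π, consistent with the sharp inequality ||u||_L² ≤ C_P ||u'||_L².
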